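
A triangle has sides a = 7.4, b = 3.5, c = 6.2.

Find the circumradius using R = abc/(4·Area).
s = (a+b+c)/2 = 8.55
Area = √(s(s-a)(s-b)(s-c)) = √(8.55·1.15·5.05·2.35) = 10.8022
R = abc/(4·Area) = (7.4·3.5·6.2)/(4·10.8022) = 160.58/43.2088 = 3.716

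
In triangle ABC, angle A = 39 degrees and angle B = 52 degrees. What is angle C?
Sum of angles in a triangle = 180 degrees
Third angle = 180 - 39 - 52
Third angle = 89 degrees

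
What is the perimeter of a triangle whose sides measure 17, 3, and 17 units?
Perimeter = sum of all sides
Perimeter = 17 + 3 + 17
Perimeter = 37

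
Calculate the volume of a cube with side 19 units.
Volume = s³
Volume = 19³
Volume = 6859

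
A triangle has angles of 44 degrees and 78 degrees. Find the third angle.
Sum of angles in a triangle = 180 degrees
Third angle = 180 - 44 - 78
Third angle = 58 degrees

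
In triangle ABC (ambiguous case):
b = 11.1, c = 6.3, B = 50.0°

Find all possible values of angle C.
sin(C)/c = sin(B)/b  →  sin(C) = c·sin(B)/b = 6.3·sin(50.0°)/11.1 = 0.434782
C₁ = arcsin(0.434782) = 25.77°,  C₂ = 180° - C₁ = 154.23°
Check C₂: A = 180° - 50.0° - 154.23° = -24.23° ≤ 0, rejected
C = 25.77° (one solution)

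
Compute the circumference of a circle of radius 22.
Circumference = 2 * pi * r
Circumference = 2 * pi * 22
Circumference = 138.23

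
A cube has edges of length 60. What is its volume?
Volume = s³
Volume = 60³
Volume = 216000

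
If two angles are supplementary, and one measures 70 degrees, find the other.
Supplementary angles sum to 180 degrees.
Other angle = 180 - 70
Other angle = 110 degrees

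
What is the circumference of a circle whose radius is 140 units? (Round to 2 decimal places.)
Circumference = 2 * pi * r
Circumference = 2 * pi * 140
Circumference = 879.65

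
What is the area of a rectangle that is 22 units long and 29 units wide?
Area = length * width
Area = 22 * 29
Area = 638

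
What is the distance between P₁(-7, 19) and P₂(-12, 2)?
Using the distance formula: d = sqrt((x₂-x₁)² + (y₂-y₁)²)
dx = (-12) - (-7) = -5
dy = 2 - 19 = -17
d = sqrt((-5)² + (-17)²) = sqrt(25 + 289) = sqrt(314) = 17.72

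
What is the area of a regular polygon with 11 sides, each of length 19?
For a regular 11-gon with side length s = 19:
Apothem a = s / (2*tan(pi/11)) = 19 / (2*tan(pi/11)) ≈ 32.35403
Perimeter P = 11 * 19 = 209
Area = (1/2) * P * a = (1/2) * 209 * 32.35403 = 3381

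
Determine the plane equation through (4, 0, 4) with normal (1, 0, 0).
d = n·P = (1)(4) + (0)(0) + (0)(4) = 4
Plane: x = 4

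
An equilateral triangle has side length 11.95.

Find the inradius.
For an equilateral triangle, r = s/(2√3) where s is the side.
r = 11.95/(2√3) = 11.95/3.464102 = 3.45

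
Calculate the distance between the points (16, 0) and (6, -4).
Using the distance formula: d = sqrt((x₂-x₁)² + (y₂-y₁)²)
dx = 6 - 16 = -10
dy = (-4) - 0 = -4
d = sqrt((-10)² + (-4)²) = sqrt(100 + 16) = sqrt(116) = 10.77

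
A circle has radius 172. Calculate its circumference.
Circumference = 2 * pi * r
Circumference = 2 * pi * 172
Circumference = 1080.71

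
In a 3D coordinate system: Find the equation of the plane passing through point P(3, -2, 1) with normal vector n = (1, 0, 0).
d = n·P = (1)(3) + (0)(-2) + (0)(1) = 3
Plane: x = 3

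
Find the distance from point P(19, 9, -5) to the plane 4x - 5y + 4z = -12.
d = |4(19) + (-5)(9) + 4(-5) - (-12)| / √(4² + (-5)² + 4²) = 23/√57 = 3.046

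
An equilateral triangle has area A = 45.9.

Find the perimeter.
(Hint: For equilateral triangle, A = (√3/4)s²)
A = (√3/4)s²  →  s² = 4A/√3 = 4·45.9/√3 = 106.002
s = 10.2957
Perimeter = 3s = 30.89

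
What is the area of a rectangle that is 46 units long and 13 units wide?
Area = length * width
Area = 46 * 13
Area = 598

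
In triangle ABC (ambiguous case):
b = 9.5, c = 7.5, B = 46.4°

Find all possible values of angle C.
sin(C)/c = sin(B)/b  →  sin(C) = c·sin(B)/b = 7.5·sin(46.4°)/9.5 = 0.571715
C₁ = arcsin(0.571715) = 34.87°,  C₂ = 180° - C₁ = 145.13°
Check C₂: A = 180° - 46.4° - 145.13° = -11.53° ≤ 0, rejected
C = 34.87° (one solution)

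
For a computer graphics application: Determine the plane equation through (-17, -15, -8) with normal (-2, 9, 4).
d = n·P = (-2)(-17) + (9)(-15) + (4)(-8) = -133
Plane: -2x + 9y + 4z = -133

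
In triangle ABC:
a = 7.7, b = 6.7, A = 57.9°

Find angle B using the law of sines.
sin(B)/b = sin(A)/a
sin(B) = b·sin(A)/a = 6.7·sin(57.9°)/7.7 = 0.737106
B = arcsin(0.737106) = 47.49°  (b ≤ a, so B ≤ A and the acute solution is unique)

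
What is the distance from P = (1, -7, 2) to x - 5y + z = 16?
d = |1(1) + (-5)(-7) + 1(2) - (16)| / √(1² + (-5)² + 1²) = 22/√27 = 4.234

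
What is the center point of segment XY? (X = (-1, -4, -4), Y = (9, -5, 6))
Midpoint = ((-1+9)/2, (-4-5)/2, (-4+6)/2) = (4, -4.5, 1)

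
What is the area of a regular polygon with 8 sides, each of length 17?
For a regular 8-gon with side length s = 17:
Apothem a = s / (2*tan(pi/8)) = 17 / (2*tan(pi/8)) ≈ 20.52082
Perimeter P = 8 * 17 = 136
Area = (1/2) * P * a = (1/2) * 136 * 20.52082 = 1395.42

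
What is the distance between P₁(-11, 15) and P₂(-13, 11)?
Using the distance formula: d = sqrt((x₂-x₁)² + (y₂-y₁)²)
dx = (-13) - (-11) = -2
dy = 11 - 15 = -4
d = sqrt((-2)² + (-4)²) = sqrt(4 + 16) = sqrt(20) = 4.47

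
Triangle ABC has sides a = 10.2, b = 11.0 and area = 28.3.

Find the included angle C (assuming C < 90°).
Area = ½ab·sin(C)  →  sin(C) = 2·Area/(ab)
sin(C) = 2·28.3/(10.2·11.0) = 0.504456
C = arcsin(0.504456) = 30.3°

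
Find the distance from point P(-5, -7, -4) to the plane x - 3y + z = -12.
d = |1(-5) + (-3)(-7) + 1(-4) - (-12)| / √(1² + (-3)² + 1²) = 24/√11 = 7.236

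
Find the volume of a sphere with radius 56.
Volume = (4/3) * pi * r³
Volume = (4/3) * pi * 56³
Volume = (4/3) * pi * 175616
Volume = 735618.58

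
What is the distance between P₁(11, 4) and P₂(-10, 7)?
Using the distance formula: d = sqrt((x₂-x₁)² + (y₂-y₁)²)
dx = (-10) - 11 = -21
dy = 7 - 4 = 3
d = sqrt((-21)² + 3²) = sqrt(441 + 9) = sqrt(450) = 21.21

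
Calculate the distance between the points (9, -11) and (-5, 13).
Using the distance formula: d = sqrt((x₂-x₁)² + (y₂-y₁)²)
dx = (-5) - 9 = -14
dy = 13 - (-11) = 24
d = sqrt((-14)² + 24²) = sqrt(196 + 576) = sqrt(772) = 27.78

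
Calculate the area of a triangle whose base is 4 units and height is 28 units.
Area = (1/2) * base * height
Area = (1/2) * 4 * 28
Area = 56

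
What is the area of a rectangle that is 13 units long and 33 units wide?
Area = length * width
Area = 13 * 33
Area = 429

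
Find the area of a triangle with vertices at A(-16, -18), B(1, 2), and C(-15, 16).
Using the coordinate formula: Area = (1/2)|x₁(y₂-y₃) + x₂(y₃-y₁) + x₃(y₁-y₂)|
Area = (1/2)|(-16)(2-16) + 1(16-(-18)) + (-15)((-18)-2)|
Area = (1/2)|(-16)*(-14) + 1*34 + (-15)*(-20)|
Area = (1/2)|224 + 34 + 300|
Area = (1/2)*558 = 279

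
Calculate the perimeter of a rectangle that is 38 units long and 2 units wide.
Perimeter = 2 * (length + width)
Perimeter = 2 * (38 + 2)
Perimeter = 2 * 40
Perimeter = 80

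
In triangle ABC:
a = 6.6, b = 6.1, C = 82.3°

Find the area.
Using A = ½ab·sin(C):
A = ½·6.6·6.1·sin(82.3°) = ½·40.26·0.990983 = 19.95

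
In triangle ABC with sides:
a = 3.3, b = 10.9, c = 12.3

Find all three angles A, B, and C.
By the law of cosines:
cos(A) = (b² + c² - a²)/(2bc) = 0.966697  →  A = 14.83°
cos(B) = (a² + c² - b²)/(2ac) = 0.534245  →  B = 57.71°
cos(C) = (a² + b² - c²)/(2ab) = -0.300111  →  C = 107.5°
Check: A + B + C = 180.0° ✓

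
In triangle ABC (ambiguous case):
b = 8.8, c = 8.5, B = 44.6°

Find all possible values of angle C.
sin(C)/c = sin(B)/b  →  sin(C) = c·sin(B)/b = 8.5·sin(44.6°)/8.8 = 0.678216
C₁ = arcsin(0.678216) = 42.7°,  C₂ = 180° - C₁ = 137.3°
Check C₂: A = 180° - 44.6° - 137.3° = -1.9° ≤ 0, rejected
C = 42.7° (one solution)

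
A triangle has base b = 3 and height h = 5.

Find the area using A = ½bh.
A = ½·3·5 = 7.5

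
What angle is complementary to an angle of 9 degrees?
Complementary angles sum to 90 degrees.
Other angle = 90 - 9
Other angle = 81 degrees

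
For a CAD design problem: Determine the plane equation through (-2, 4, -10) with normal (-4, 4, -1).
d = n·P = (-4)(-2) + (4)(4) + (-1)(-10) = 34
Plane: -4x + 4y - z = 34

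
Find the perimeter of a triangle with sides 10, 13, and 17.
Perimeter = sum of all sides
Perimeter = 10 + 13 + 17
Perimeter = 40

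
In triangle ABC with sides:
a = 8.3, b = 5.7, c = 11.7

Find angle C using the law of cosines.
cos(C) = (a² + b² - c²)/(2ab)
cos(C) = (8.3² + 5.7² - 11.7²)/(2·8.3·5.7) = -35.51/94.62 = -0.375291
C = arccos(-0.375291) = 112°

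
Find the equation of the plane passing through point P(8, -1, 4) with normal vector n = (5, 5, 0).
d = n·P = (5)(8) + (5)(-1) + (0)(4) = 35
Plane: 5x + 5y = 35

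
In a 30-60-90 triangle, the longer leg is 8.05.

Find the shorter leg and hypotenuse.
In a 30-60-90 triangle, sides are in ratio 1 : √3 : 2.
Long leg = short leg·√3  →  short leg = 8.05/√3 = 4.648
Hypotenuse = 2·(short leg) = 2·8.05/√3 = 9.295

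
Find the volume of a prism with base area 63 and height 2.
Volume = base area * height
Volume = 63 * 2
Volume = 126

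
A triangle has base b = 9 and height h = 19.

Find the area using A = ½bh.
A = ½·9·19 = 85.5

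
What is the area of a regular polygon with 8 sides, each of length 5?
For a regular 8-gon with side length s = 5:
Apothem a = s / (2*tan(pi/8)) = 5 / (2*tan(pi/8)) ≈ 6.0355
Perimeter P = 8 * 5 = 40
Area = (1/2) * P * a = (1/2) * 40 * 6.0355 = 120.71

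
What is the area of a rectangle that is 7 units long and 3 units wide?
Area = length * width
Area = 7 * 3
Area = 21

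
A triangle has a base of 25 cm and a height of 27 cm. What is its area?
Area = (1/2) * base * height
Area = (1/2) * 25 * 27
Area = 337.50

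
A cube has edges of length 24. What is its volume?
Volume = s³
Volume = 24³
Volume = 13824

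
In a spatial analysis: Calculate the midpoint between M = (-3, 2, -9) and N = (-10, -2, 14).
Midpoint = ((-3-10)/2, (2-2)/2, (-9+14)/2) = (-6.5, 0, 2.5)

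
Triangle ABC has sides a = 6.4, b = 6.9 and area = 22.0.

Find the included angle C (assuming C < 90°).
Area = ½ab·sin(C)  →  sin(C) = 2·Area/(ab)
sin(C) = 2·22.0/(6.4·6.9) = 0.996377
C = arcsin(0.996377) = 85.12°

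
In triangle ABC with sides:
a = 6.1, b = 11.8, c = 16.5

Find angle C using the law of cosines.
cos(C) = (a² + b² - c²)/(2ab)
cos(C) = (6.1² + 11.8² - 16.5²)/(2·6.1·11.8) = -95.8/143.96 = -0.665463
C = arccos(-0.665463) = 131.7°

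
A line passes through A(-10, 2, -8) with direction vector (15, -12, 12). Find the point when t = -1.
P(-1) = (-10 + 15(-1), 2 + (-12)(-1), -8 + 12(-1)) = (-25, 14, -20)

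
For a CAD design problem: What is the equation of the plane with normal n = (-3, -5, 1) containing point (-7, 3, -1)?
d = n·P = (-3)(-7) + (-5)(3) + (1)(-1) = 5
Plane: -3x - 5y + z = 5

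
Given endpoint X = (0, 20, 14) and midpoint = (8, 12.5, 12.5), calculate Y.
Y = (2×8 - 0, 2×12.5 - 20, 2×12.5 - 14) = (16, 5, 11)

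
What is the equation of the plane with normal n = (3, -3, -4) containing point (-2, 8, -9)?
d = n·P = (3)(-2) + (-3)(8) + (-4)(-9) = 6
Plane: 3x - 3y - 4z = 6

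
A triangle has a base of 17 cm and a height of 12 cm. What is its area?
Area = (1/2) * base * height
Area = (1/2) * 17 * 12
Area = 102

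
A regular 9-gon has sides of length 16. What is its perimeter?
Perimeter = number of sides * side length
Perimeter = 9 * 16
Perimeter = 144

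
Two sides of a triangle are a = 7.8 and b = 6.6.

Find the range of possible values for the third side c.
By the triangle inequality: |a - b| < c < a + b
|7.8 - 6.6| < c < 7.8 + 6.6
1.2 < c < 14.4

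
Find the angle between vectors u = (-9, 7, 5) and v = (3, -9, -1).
u·v = -95, |u|² = 155, |v|² = 91
cos θ = -95/√14105 ≈ -0.7999
θ ≈ 143.1°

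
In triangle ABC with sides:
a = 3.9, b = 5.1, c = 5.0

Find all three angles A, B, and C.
By the law of cosines:
cos(A) = (b² + c² - a²)/(2bc) = 0.701961  →  A = 45.42°
cos(B) = (a² + c² - b²)/(2ac) = 0.364103  →  B = 68.65°
cos(C) = (a² + b² - c²)/(2ab) = 0.407743  →  C = 65.94°
Check: A + B + C = 180.0° ✓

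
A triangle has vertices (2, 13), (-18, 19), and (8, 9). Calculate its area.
Using the coordinate formula: Area = (1/2)|x₁(y₂-y₃) + x₂(y₃-y₁) + x₃(y₁-y₂)|
Area = (1/2)|2(19-9) + (-18)(9-13) + 8(13-19)|
Area = (1/2)|2*10 + (-18)*(-4) + 8*(-6)|
Area = (1/2)|20 + 72 + (-48)|
Area = (1/2)*44 = 22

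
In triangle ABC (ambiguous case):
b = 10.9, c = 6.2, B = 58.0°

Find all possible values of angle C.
sin(C)/c = sin(B)/b  →  sin(C) = c·sin(B)/b = 6.2·sin(58.0°)/10.9 = 0.482376
C₁ = arcsin(0.482376) = 28.84°,  C₂ = 180° - C₁ = 151.16°
Check C₂: A = 180° - 58.0° - 151.16° = -29.16° ≤ 0, rejected
C = 28.84° (one solution)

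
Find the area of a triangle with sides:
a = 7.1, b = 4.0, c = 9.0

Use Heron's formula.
s = (a+b+c)/2 = (7.1+4.0+9.0)/2 = 10.05
A = √(s(s-a)(s-b)(s-c)) = √(10.05·2.95·6.05·1.05)
A = √188.336 = 13.72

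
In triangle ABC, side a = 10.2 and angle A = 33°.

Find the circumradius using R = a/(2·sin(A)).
R = a/(2·sin(A)) = 10.2/(2·sin(33°))
R = 10.2/(2·0.544639) = 10.2/1.089278 = 9.364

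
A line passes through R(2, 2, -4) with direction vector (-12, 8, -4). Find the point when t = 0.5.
P(0.5) = (2 + (-12)(0.5), 2 + 8(0.5), -4 + (-4)(0.5)) = (-4, 6, -6)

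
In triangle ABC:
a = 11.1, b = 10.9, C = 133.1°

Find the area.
Using A = ½ab·sin(C):
A = ½·11.1·10.9·sin(133.1°) = ½·120.99·0.730162 = 44.17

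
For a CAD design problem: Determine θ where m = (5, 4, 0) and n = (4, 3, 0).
m·n = 32, |m|² = 41, |n|² = 25
cos θ = 32/√1025 ≈ 0.9995
θ ≈ 1.79°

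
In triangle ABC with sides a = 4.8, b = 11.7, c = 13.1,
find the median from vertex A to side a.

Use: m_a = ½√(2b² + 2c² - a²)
m_a = ½√(2·11.7² + 2·13.1² - 4.8²)
m_a = ½√(273.78 + 343.22 - 23.04) = ½√593.96 = 12.19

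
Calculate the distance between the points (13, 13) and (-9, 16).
Using the distance formula: d = sqrt((x₂-x₁)² + (y₂-y₁)²)
dx = (-9) - 13 = -22
dy = 16 - 13 = 3
d = sqrt((-22)² + 3²) = sqrt(484 + 9) = sqrt(493) = 22.20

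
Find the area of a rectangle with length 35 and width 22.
Area = length * width
Area = 35 * 22
Area = 770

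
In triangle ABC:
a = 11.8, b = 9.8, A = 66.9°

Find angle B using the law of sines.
sin(B)/b = sin(A)/a
sin(B) = b·sin(A)/a = 9.8·sin(66.9°)/11.8 = 0.763920
B = arcsin(0.763920) = 49.81°  (b ≤ a, so B ≤ A and the acute solution is unique)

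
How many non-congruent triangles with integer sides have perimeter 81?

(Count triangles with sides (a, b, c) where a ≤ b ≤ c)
With a ≤ b ≤ c and a + b + c = 81, the triangle inequality a + b > c gives c < 81/2, so c ≤ 40.
Iterate a from 1 to ⌊p/3⌋ = 27; for each a, b ranges from a to ⌊(p−a)/2⌋ with c = p − a − b, keeping only c ≥ b.
Triples: (1, 40, 40), (2, 39, 40), (3, 38, 40), …
Count = 147 triangles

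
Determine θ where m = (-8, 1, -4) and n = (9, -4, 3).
m·n = -88, |m|² = 81, |n|² = 106
cos θ = -88/√8586 ≈ -0.9497
θ ≈ 161.8°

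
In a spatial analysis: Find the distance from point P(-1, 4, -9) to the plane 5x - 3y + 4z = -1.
d = |5(-1) + (-3)(4) + 4(-9) - (-1)| / √(5² + (-3)² + 4²) = 52/√50 = 7.354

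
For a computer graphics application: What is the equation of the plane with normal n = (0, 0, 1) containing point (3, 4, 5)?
d = n·P = (0)(3) + (0)(4) + (1)(5) = 5
Plane: z = 5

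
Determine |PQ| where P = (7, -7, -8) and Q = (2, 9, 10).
d = √[(-5)² + (16)² + (18)²] = √605 = 24.6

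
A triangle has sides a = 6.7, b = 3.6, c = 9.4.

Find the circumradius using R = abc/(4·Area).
s = (a+b+c)/2 = 9.85
Area = √(s(s-a)(s-b)(s-c)) = √(9.85·3.15·6.25·0.45) = 9.34157
R = abc/(4·Area) = (6.7·3.6·9.4)/(4·9.34157) = 226.728/37.36628 = 6.068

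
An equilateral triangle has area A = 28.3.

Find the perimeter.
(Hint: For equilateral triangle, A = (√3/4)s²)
A = (√3/4)s²  →  s² = 4A/√3 = 4·28.3/√3 = 65.3561
s = 8.08431
Perimeter = 3s = 24.25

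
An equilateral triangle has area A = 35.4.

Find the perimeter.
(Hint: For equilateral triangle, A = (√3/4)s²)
A = (√3/4)s²  →  s² = 4A/√3 = 4·35.4/√3 = 81.7528
s = 9.04173
Perimeter = 3s = 27.13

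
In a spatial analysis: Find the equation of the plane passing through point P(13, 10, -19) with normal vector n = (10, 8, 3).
d = n·P = (10)(13) + (8)(10) + (3)(-19) = 153
Plane: 10x + 8y + 3z = 153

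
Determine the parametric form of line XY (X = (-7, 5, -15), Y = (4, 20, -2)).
Direction vector d = Y - X = (11, 15, 13)
x = -7 + 11t, y = 5 + 15t, z = -15 + 13t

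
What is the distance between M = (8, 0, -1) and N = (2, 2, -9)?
d = √[(-6)² + (2)² + (-8)²] = √104 = 10.2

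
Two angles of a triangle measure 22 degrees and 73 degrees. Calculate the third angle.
Sum of angles in a triangle = 180 degrees
Third angle = 180 - 22 - 73
Third angle = 85 degrees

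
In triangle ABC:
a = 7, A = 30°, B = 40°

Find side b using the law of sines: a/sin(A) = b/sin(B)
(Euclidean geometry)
b = a·sin(B)/sin(A) = 7·sin(40°)/sin(30°)
b = 7·0.642788/0.500000 = 8.999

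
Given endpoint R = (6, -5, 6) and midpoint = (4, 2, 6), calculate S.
S = (2×4 - 6, 2×2 - (-5), 2×6 - 6) = (2, 9, 6)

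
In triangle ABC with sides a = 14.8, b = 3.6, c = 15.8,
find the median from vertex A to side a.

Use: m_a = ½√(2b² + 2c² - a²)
m_a = ½√(2·3.6² + 2·15.8² - 14.8²)
m_a = ½√(25.92 + 499.28 - 219.04) = ½√306.16 = 8.749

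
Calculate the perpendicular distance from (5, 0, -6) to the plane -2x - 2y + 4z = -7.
d = |(-2)(5) + (-2)(0) + 4(-6) - (-7)| / √((-2)² + (-2)² + 4²) = 27/√24 = 5.511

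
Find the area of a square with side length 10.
Area = s²
Area = 10²
Area = 100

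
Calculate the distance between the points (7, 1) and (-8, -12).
Using the distance formula: d = sqrt((x₂-x₁)² + (y₂-y₁)²)
dx = (-8) - 7 = -15
dy = (-12) - 1 = -13
d = sqrt((-15)² + (-13)²) = sqrt(225 + 169) = sqrt(394) = 19.85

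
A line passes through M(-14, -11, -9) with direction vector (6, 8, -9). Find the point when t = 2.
P(2) = (-14 + 6(2), -11 + 8(2), -9 + (-9)(2)) = (-2, 5, -27)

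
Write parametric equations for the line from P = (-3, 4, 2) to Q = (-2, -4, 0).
Direction vector d = Q - P = (1, -8, -2)
x = -3 + t, y = 4 - 8t, z = 2 - 2t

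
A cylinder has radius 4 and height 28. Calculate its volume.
Volume = pi * r² * h
Volume = pi * 4² * 28
Volume = pi * 16 * 28
Volume = pi * 448
Volume = 1407.43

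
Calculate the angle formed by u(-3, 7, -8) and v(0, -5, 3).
u·v = -59, |u|² = 122, |v|² = 34
cos θ = -59/√4148 ≈ -0.9161
θ ≈ 156.4°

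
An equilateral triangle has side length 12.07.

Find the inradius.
For an equilateral triangle, r = s/(2√3) where s is the side.
r = 12.07/(2√3) = 12.07/3.464102 = 3.484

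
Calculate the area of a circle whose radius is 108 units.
Area = pi * r²
Area = pi * 108²
Area = pi * 11664
Area = 36643.54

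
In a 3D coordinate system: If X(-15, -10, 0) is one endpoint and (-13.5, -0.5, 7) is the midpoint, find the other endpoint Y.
Y = (2×(-13.5) - (-15), 2×(-0.5) - (-10), 2×7 - 0) = (-12, 9, 14)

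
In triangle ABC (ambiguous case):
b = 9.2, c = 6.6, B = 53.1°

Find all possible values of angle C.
sin(C)/c = sin(B)/b  →  sin(C) = c·sin(B)/b = 6.6·sin(53.1°)/9.2 = 0.573687
C₁ = arcsin(0.573687) = 35.01°,  C₂ = 180° - C₁ = 144.99°
Check C₂: A = 180° - 53.1° - 144.99° = -18.09° ≤ 0, rejected
C = 35.01° (one solution)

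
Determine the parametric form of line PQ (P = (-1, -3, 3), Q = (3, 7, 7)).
Direction vector d = Q - P = (4, 10, 4)
x = -1 + 4t, y = -3 + 10t, z = 3 + 4t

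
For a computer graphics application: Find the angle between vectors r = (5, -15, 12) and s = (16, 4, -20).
r·s = -220, |r|² = 394, |s|² = 672
cos θ = -220/√264768 ≈ -0.4276
θ ≈ 115.3°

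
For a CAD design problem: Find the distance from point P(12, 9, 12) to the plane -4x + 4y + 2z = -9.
d = |(-4)(12) + 4(9) + 2(12) - (-9)| / √((-4)² + 4² + 2²) = 21/√36 = 3.5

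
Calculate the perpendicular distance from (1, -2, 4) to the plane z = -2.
d = |0(1) + 0(-2) + 1(4) - (-2)| / √(0² + 0² + 1²) = 6/√1 = 6.0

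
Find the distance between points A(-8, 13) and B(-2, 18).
Using the distance formula: d = sqrt((x₂-x₁)² + (y₂-y₁)²)
dx = (-2) - (-8) = 6
dy = 18 - 13 = 5
d = sqrt(6² + 5²) = sqrt(36 + 25) = sqrt(61) = 7.81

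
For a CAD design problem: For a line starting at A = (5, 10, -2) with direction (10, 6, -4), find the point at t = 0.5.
P(0.5) = (5 + 10(0.5), 10 + 6(0.5), -2 + (-4)(0.5)) = (10, 13, -4)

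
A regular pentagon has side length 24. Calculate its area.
For a regular 5-gon with side length s = 24:
Apothem a = s / (2*tan(pi/5)) = 24 / (2*tan(pi/5)) ≈ 16.51658
Perimeter P = 5 * 24 = 120
Area = (1/2) * P * a = (1/2) * 120 * 16.51658 = 990.99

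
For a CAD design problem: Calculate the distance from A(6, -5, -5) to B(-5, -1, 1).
d = √[(-11)² + (4)² + (6)²] = √173 = 13.15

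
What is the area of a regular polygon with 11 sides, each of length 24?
For a regular 11-gon with side length s = 24:
Apothem a = s / (2*tan(pi/11)) = 24 / (2*tan(pi/11)) ≈ 40.86825
Perimeter P = 11 * 24 = 264
Area = (1/2) * P * a = (1/2) * 264 * 40.86825 = 5394.61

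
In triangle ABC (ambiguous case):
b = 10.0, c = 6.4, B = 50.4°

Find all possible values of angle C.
sin(C)/c = sin(B)/b  →  sin(C) = c·sin(B)/b = 6.4·sin(50.4°)/10.0 = 0.493128
C₁ = arcsin(0.493128) = 29.55°,  C₂ = 180° - C₁ = 150.45°
Check C₂: A = 180° - 50.4° - 150.45° = -20.85° ≤ 0, rejected
C = 29.55° (one solution)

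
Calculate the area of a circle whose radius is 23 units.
Area = pi * r²
Area = pi * 23²
Area = pi * 529
Area = 1661.90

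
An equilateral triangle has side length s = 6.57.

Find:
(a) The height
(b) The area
(a) Height h = s·√3/2 = 6.57·√3/2 = 5.69
(b) Area = (√3/4)·s² = (√3/4)·6.57² = (√3/4)·43.1649 = 18.69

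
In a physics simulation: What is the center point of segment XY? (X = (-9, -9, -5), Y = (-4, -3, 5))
Midpoint = ((-9-4)/2, (-9-3)/2, (-5+5)/2) = (-6.5, -6, 0)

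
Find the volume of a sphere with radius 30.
Volume = (4/3) * pi * r³
Volume = (4/3) * pi * 30³
Volume = (4/3) * pi * 27000
Volume = 113097.34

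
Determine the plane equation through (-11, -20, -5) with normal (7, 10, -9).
d = n·P = (7)(-11) + (10)(-20) + (-9)(-5) = -232
Plane: 7x + 10y - 9z = -232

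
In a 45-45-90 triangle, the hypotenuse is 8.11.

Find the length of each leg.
In a 45-45-90 triangle, hypotenuse = leg·√2  →  leg = hypotenuse/√2
leg = 8.11/√2 = 5.735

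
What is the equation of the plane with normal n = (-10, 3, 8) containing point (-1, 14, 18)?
d = n·P = (-10)(-1) + (3)(14) + (8)(18) = 196
Plane: -10x + 3y + 8z = 196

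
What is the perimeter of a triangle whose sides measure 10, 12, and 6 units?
Perimeter = sum of all sides
Perimeter = 10 + 12 + 6
Perimeter = 28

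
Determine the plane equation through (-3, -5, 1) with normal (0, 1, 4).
d = n·P = (0)(-3) + (1)(-5) + (4)(1) = -1
Plane: y + 4z = -1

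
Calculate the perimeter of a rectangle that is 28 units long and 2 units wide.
Perimeter = 2 * (length + width)
Perimeter = 2 * (28 + 2)
Perimeter = 2 * 30
Perimeter = 60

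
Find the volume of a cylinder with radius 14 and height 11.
Volume = pi * r² * h
Volume = pi * 14² * 11
Volume = pi * 196 * 11
Volume = pi * 2156
Volume = 6773.27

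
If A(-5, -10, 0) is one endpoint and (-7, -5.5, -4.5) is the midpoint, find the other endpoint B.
B = (2×(-7) - (-5), 2×(-5.5) - (-10), 2×(-4.5) - 0) = (-9, -1, -9)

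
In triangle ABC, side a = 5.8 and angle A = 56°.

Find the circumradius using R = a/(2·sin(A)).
R = a/(2·sin(A)) = 5.8/(2·sin(56°))
R = 5.8/(2·0.829038) = 5.8/1.658075 = 3.498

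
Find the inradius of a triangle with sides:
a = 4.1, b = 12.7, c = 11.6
s = (a+b+c)/2 = (4.1+12.7+11.6)/2 = 14.2
Area = √(s(s-a)(s-b)(s-c)) = √(14.2·10.1·1.5·2.6) = 23.6503
r = Area/s = 23.6503/14.2 = 1.666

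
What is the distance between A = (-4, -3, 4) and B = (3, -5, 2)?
d = √[(7)² + (-2)² + (-2)²] = √57 = 7.55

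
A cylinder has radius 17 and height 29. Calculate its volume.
Volume = pi * r² * h
Volume = pi * 17² * 29
Volume = pi * 289 * 29
Volume = pi * 8381
Volume = 26329.69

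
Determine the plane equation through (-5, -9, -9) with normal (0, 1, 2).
d = n·P = (0)(-5) + (1)(-9) + (2)(-9) = -27
Plane: y + 2z = -27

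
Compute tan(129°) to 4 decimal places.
tan(129 degrees) = -1.2349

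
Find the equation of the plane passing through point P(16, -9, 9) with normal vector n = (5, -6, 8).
d = n·P = (5)(16) + (-6)(-9) + (8)(9) = 206
Plane: 5x - 6y + 8z = 206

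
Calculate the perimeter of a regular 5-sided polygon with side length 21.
Perimeter = number of sides * side length
Perimeter = 5 * 21
Perimeter = 105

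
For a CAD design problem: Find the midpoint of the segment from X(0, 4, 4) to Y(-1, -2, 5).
Midpoint = ((0-1)/2, (4-2)/2, (4+5)/2) = (-0.5, 1, 4.5)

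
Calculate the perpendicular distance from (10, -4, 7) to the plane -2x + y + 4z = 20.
d = |(-2)(10) + 1(-4) + 4(7) - (20)| / √((-2)² + 1² + 4²) = 16/√21 = 3.491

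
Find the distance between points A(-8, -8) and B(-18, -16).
Using the distance formula: d = sqrt((x₂-x₁)² + (y₂-y₁)²)
dx = (-18) - (-8) = -10
dy = (-16) - (-8) = -8
d = sqrt((-10)² + (-8)²) = sqrt(100 + 64) = sqrt(164) = 12.81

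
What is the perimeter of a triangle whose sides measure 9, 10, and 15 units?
Perimeter = sum of all sides
Perimeter = 9 + 10 + 15
Perimeter = 34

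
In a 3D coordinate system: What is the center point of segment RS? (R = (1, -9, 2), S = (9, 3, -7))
Midpoint = ((1+9)/2, (-9+3)/2, (2-7)/2) = (5, -3, -2.5)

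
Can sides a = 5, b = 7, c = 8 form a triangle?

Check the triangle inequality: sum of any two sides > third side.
Yes, triangle inequality satisfied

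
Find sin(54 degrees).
sin(54 degrees) = 0.809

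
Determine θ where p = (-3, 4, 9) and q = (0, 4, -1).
p·q = 7, |p|² = 106, |q|² = 17
cos θ = 7/√1802 ≈ 0.1649
θ ≈ 80.51°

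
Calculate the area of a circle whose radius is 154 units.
Area = pi * r²
Area = pi * 154²
Area = pi * 23716
Area = 74506.01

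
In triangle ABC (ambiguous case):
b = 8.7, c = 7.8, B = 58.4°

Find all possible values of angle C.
sin(C)/c = sin(B)/b  →  sin(C) = c·sin(B)/b = 7.8·sin(58.4°)/8.7 = 0.763617
C₁ = arcsin(0.763617) = 49.78°,  C₂ = 180° - C₁ = 130.22°
Check C₂: A = 180° - 58.4° - 130.22° = -8.62° ≤ 0, rejected
C = 49.78° (one solution)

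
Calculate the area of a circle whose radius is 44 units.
Area = pi * r²
Area = pi * 44²
Area = pi * 1936
Area = 6082.12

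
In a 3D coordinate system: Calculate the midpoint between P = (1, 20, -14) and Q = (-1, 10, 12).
Midpoint = ((1-1)/2, (20+10)/2, (-14+12)/2) = (0, 15, -1)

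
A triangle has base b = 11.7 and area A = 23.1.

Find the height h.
A = ½bh  →  h = 2A/b
h = 2·23.1/11.7 = 3.949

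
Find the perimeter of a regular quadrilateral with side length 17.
Perimeter = number of sides * side length
Perimeter = 4 * 17
Perimeter = 68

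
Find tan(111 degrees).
tan(111 degrees) = -2.6051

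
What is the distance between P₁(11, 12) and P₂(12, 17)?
Using the distance formula: d = sqrt((x₂-x₁)² + (y₂-y₁)²)
dx = 12 - 11 = 1
dy = 17 - 12 = 5
d = sqrt(1² + 5²) = sqrt(1 + 25) = sqrt(26) = 5.10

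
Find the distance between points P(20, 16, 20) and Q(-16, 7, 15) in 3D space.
d = √[(-36)² + (-9)² + (-5)²] = √1402 = 37.44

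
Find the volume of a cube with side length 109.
Volume = s³
Volume = 109³
Volume = 1295029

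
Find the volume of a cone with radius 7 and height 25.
Volume = (1/3) * pi * r² * h
Volume = (1/3) * pi * 7² * 25
Volume = (1/3) * pi * 49 * 25
Volume = (1/3) * pi * 1225
Volume = 1282.82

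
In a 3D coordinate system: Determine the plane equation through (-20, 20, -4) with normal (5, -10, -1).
d = n·P = (5)(-20) + (-10)(20) + (-1)(-4) = -296
Plane: 5x - 10y - z = -296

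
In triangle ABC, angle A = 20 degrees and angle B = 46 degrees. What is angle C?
Sum of angles in a triangle = 180 degrees
Third angle = 180 - 20 - 46
Third angle = 114 degrees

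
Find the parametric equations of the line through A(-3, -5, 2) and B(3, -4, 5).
Direction vector d = B - A = (6, 1, 3)
x = -3 + 6t, y = -5 + t, z = 2 + 3t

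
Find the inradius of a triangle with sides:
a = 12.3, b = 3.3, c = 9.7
s = (a+b+c)/2 = (12.3+3.3+9.7)/2 = 12.65
Area = √(s(s-a)(s-b)(s-c)) = √(12.65·0.35·9.35·2.95) = 11.0509
r = Area/s = 11.0509/12.65 = 0.8736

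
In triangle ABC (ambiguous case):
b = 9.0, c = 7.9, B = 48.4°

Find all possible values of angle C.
sin(C)/c = sin(B)/b  →  sin(C) = c·sin(B)/b = 7.9·sin(48.4°)/9.0 = 0.656401
C₁ = arcsin(0.656401) = 41.03°,  C₂ = 180° - C₁ = 138.97°
Check C₂: A = 180° - 48.4° - 138.97° = -7.37° ≤ 0, rejected
C = 41.03° (one solution)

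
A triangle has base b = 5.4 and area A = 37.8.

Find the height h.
A = ½bh  →  h = 2A/b
h = 2·37.8/5.4 = 14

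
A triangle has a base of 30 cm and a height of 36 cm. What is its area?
Area = (1/2) * base * height
Area = (1/2) * 30 * 36
Area = 540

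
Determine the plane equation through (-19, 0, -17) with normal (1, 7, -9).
d = n·P = (1)(-19) + (7)(0) + (-9)(-17) = 134
Plane: x + 7y - 9z = 134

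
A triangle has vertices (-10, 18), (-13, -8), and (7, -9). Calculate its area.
Using the coordinate formula: Area = (1/2)|x₁(y₂-y₃) + x₂(y₃-y₁) + x₃(y₁-y₂)|
Area = (1/2)|(-10)((-8)-(-9)) + (-13)((-9)-18) + 7(18-(-8))|
Area = (1/2)|(-10)*1 + (-13)*(-27) + 7*26|
Area = (1/2)|(-10) + 351 + 182|
Area = (1/2)*523 = 261.50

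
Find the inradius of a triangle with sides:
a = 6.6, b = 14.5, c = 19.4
s = (a+b+c)/2 = (6.6+14.5+19.4)/2 = 20.25
Area = √(s(s-a)(s-b)(s-c)) = √(20.25·13.65·5.75·0.85) = 36.7555
r = Area/s = 36.7555/20.25 = 1.815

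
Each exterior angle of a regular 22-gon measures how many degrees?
Exterior angle of a regular n-gon = 360/n
Exterior angle = 360/22
Exterior angle = 16.36 degrees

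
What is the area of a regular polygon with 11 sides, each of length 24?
For a regular 11-gon with side length s = 24:
Apothem a = s / (2*tan(pi/11)) = 24 / (2*tan(pi/11)) ≈ 40.86825
Perimeter P = 11 * 24 = 264
Area = (1/2) * P * a = (1/2) * 264 * 40.86825 = 5394.61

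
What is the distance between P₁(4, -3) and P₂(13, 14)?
Using the distance formula: d = sqrt((x₂-x₁)² + (y₂-y₁)²)
dx = 13 - 4 = 9
dy = 14 - (-3) = 17
d = sqrt(9² + 17²) = sqrt(81 + 289) = sqrt(370) = 19.24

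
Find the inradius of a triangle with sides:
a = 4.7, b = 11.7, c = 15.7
s = (a+b+c)/2 = (4.7+11.7+15.7)/2 = 16.05
Area = √(s(s-a)(s-b)(s-c)) = √(16.05·11.35·4.35·0.35) = 16.6538
r = Area/s = 16.6538/16.05 = 1.038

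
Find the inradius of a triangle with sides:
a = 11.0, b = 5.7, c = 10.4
s = (a+b+c)/2 = (11.0+5.7+10.4)/2 = 13.55
Area = √(s(s-a)(s-b)(s-c)) = √(13.55·2.55·7.85·3.15) = 29.2301
r = Area/s = 29.2301/13.55 = 2.157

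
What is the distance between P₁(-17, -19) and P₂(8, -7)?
Using the distance formula: d = sqrt((x₂-x₁)² + (y₂-y₁)²)
dx = 8 - (-17) = 25
dy = (-7) - (-19) = 12
d = sqrt(25² + 12²) = sqrt(625 + 144) = sqrt(769) = 27.73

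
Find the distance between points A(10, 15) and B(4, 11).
Using the distance formula: d = sqrt((x₂-x₁)² + (y₂-y₁)²)
dx = 4 - 10 = -6
dy = 11 - 15 = -4
d = sqrt((-6)² + (-4)²) = sqrt(36 + 16) = sqrt(52) = 7.21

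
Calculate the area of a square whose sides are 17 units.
Area = s²
Area = 17²
Area = 289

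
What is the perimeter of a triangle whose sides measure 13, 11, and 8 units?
Perimeter = sum of all sides
Perimeter = 13 + 11 + 8
Perimeter = 32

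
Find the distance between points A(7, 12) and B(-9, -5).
Using the distance formula: d = sqrt((x₂-x₁)² + (y₂-y₁)²)
dx = (-9) - 7 = -16
dy = (-5) - 12 = -17
d = sqrt((-16)² + (-17)²) = sqrt(256 + 289) = sqrt(545) = 23.35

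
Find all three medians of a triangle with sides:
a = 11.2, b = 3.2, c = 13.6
Using m_x = ½√(2y² + 2z² - x²):
m_a = ½√(2·3.2² + 2·13.6² - 11.2²) = ½√264.96 = 8.139
m_b = ½√(2·11.2² + 2·13.6² - 3.2²) = ½√610.56 = 12.35
m_c = ½√(2·11.2² + 2·3.2² - 13.6²) = ½√86.4 = 4.648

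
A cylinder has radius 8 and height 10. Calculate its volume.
Volume = pi * r² * h
Volume = pi * 8² * 10
Volume = pi * 64 * 10
Volume = pi * 640
Volume = 2010.62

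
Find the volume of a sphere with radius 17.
Volume = (4/3) * pi * r³
Volume = (4/3) * pi * 17³
Volume = (4/3) * pi * 4913
Volume = 20579.53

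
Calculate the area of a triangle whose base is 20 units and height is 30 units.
Area = (1/2) * base * height
Area = (1/2) * 20 * 30
Area = 300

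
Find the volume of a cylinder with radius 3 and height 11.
Volume = pi * r² * h
Volume = pi * 3² * 11
Volume = pi * 9 * 11
Volume = pi * 99
Volume = 311.02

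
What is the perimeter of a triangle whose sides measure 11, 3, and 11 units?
Perimeter = sum of all sides
Perimeter = 11 + 3 + 11
Perimeter = 25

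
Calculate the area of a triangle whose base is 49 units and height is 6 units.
Area = (1/2) * base * height
Area = (1/2) * 49 * 6
Area = 147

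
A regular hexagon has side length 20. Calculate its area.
For a regular 6-gon with side length s = 20:
Apothem a = s / (2*tan(pi/6)) = 20 / (2*tan(pi/6)) ≈ 17.3205
Perimeter P = 6 * 20 = 120
Area = (1/2) * P * a = (1/2) * 120 * 17.3205 = 1039.23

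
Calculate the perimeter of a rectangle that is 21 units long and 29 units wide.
Perimeter = 2 * (length + width)
Perimeter = 2 * (21 + 29)
Perimeter = 2 * 50
Perimeter = 100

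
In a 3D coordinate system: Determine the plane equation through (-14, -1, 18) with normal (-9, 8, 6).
d = n·P = (-9)(-14) + (8)(-1) + (6)(18) = 226
Plane: -9x + 8y + 6z = 226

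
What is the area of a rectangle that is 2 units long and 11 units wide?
Area = length * width
Area = 2 * 11
Area = 22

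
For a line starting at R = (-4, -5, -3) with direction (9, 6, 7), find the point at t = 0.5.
P(0.5) = (-4 + 9(0.5), -5 + 6(0.5), -3 + 7(0.5)) = (0.5, -2, 0.5)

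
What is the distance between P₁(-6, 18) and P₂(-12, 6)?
Using the distance formula: d = sqrt((x₂-x₁)² + (y₂-y₁)²)
dx = (-12) - (-6) = -6
dy = 6 - 18 = -12
d = sqrt((-6)² + (-12)²) = sqrt(36 + 144) = sqrt(180) = 13.42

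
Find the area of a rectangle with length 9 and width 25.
Area = length * width
Area = 9 * 25
Area = 225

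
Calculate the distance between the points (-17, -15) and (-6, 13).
Using the distance formula: d = sqrt((x₂-x₁)² + (y₂-y₁)²)
dx = (-6) - (-17) = 11
dy = 13 - (-15) = 28
d = sqrt(11² + 28²) = sqrt(121 + 784) = sqrt(905) = 30.08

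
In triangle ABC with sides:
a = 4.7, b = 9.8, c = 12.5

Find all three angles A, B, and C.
By the law of cosines:
cos(A) = (b² + c² - a²)/(2bc) = 0.939592  →  A = 20.02°
cos(B) = (a² + c² - b²)/(2ac) = 0.700426  →  B = 45.54°
cos(C) = (a² + b² - c²)/(2ab) = -0.413808  →  C = 114.4°
Check: A + B + C = 180.0° ✓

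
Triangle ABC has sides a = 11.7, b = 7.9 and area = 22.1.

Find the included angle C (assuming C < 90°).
Area = ½ab·sin(C)  →  sin(C) = 2·Area/(ab)
sin(C) = 2·22.1/(11.7·7.9) = 0.478200
C = arcsin(0.478200) = 28.57°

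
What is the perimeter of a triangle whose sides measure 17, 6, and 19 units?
Perimeter = sum of all sides
Perimeter = 17 + 6 + 19
Perimeter = 42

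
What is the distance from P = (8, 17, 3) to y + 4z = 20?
d = |0(8) + 1(17) + 4(3) - (20)| / √(0² + 1² + 4²) = 9/√17 = 2.183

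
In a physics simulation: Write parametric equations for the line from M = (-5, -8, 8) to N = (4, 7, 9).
Direction vector d = N - M = (9, 15, 1)
x = -5 + 9t, y = -8 + 15t, z = 8 + t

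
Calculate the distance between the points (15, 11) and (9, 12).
Using the distance formula: d = sqrt((x₂-x₁)² + (y₂-y₁)²)
dx = 9 - 15 = -6
dy = 12 - 11 = 1
d = sqrt((-6)² + 1²) = sqrt(36 + 1) = sqrt(37) = 6.08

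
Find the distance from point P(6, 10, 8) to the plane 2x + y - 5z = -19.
d = |2(6) + 1(10) + (-5)(8) - (-19)| / √(2² + 1² + (-5)²) = 1/√30 = 0.1826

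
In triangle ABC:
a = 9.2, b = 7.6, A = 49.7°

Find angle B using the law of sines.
sin(B)/b = sin(A)/a
sin(B) = b·sin(A)/a = 7.6·sin(49.7°)/9.2 = 0.630030
B = arcsin(0.630030) = 39.05°  (b ≤ a, so B ≤ A and the acute solution is unique)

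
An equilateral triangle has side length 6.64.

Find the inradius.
For an equilateral triangle, r = s/(2√3) where s is the side.
r = 6.64/(2√3) = 6.64/3.464102 = 1.917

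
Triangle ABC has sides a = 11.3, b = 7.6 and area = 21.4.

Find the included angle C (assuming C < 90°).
Area = ½ab·sin(C)  →  sin(C) = 2·Area/(ab)
sin(C) = 2·21.4/(11.3·7.6) = 0.498370
C = arcsin(0.498370) = 29.89°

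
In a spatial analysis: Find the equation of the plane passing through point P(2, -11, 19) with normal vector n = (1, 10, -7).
d = n·P = (1)(2) + (10)(-11) + (-7)(19) = -241
Plane: x + 10y - 7z = -241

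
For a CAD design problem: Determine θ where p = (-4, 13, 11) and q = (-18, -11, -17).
p·q = -258, |p|² = 306, |q|² = 734
cos θ = -258/√224604 ≈ -0.5444
θ ≈ 123.0°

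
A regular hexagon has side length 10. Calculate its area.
For a regular 6-gon with side length s = 10:
Apothem a = s / (2*tan(pi/6)) = 10 / (2*tan(pi/6)) ≈ 8.6603
Perimeter P = 6 * 10 = 60
Area = (1/2) * P * a = (1/2) * 60 * 8.6603 = 259.81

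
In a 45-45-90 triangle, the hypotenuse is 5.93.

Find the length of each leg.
In a 45-45-90 triangle, hypotenuse = leg·√2  →  leg = hypotenuse/√2
leg = 5.93/√2 = 4.193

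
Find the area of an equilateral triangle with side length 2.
Area = (sqrt(3)/4) * s²
Area = (sqrt(3)/4) * 2²
Area = (sqrt(3)/4) * 4
Area = 1.73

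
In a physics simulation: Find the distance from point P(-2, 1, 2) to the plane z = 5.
d = |0(-2) + 0(1) + 1(2) - (5)| / √(0² + 0² + 1²) = 3/√1 = 3.0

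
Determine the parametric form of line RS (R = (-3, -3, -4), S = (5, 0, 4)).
Direction vector d = S - R = (8, 3, 8)
x = -3 + 8t, y = -3 + 3t, z = -4 + 8t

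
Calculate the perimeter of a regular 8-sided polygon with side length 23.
Perimeter = number of sides * side length
Perimeter = 8 * 23
Perimeter = 184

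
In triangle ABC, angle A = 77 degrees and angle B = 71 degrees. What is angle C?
Sum of angles in a triangle = 180 degrees
Third angle = 180 - 77 - 71
Third angle = 32 degrees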